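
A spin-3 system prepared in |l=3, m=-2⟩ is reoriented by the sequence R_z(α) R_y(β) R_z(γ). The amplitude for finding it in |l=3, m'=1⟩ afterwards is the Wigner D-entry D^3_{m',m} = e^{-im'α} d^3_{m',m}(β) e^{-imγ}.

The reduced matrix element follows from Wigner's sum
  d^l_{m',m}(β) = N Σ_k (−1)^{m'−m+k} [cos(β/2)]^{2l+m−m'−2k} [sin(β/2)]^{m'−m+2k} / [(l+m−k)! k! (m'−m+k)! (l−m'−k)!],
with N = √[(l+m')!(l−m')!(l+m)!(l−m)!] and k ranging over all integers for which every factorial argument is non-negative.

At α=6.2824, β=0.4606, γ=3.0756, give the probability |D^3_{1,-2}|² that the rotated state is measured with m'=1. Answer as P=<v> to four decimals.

First d^3_{1,-2}(β=0.4606), then the phase factors e^{-i(1)α} and e^{-i(-2)γ}:
With c≡cos(β/2)=0.973598 and s≡sin(β/2)=0.228270, N=[24·2·1·120]^{1/2}=75.894664
k: max(0,(-2)−(1))=0 … min(3+(-2),3−(1))=1
  k=0: (−1)^3·75.8947/(12)·0.9736^3·0.2283^3 = -0.069425
  k=1: (−1)^4·75.8947/(24)·0.9736^1·0.2283^5 = +0.001908
d^3_{1,-2}(0.4606) = -0.069425 +0.001908 = -0.067516
|D^3_{1,-2}|² = |d^3_{1,-2}(β)|² = (-0.067516)² = 0.004558 (the z-rotation phases have unit modulus)

P=0.0046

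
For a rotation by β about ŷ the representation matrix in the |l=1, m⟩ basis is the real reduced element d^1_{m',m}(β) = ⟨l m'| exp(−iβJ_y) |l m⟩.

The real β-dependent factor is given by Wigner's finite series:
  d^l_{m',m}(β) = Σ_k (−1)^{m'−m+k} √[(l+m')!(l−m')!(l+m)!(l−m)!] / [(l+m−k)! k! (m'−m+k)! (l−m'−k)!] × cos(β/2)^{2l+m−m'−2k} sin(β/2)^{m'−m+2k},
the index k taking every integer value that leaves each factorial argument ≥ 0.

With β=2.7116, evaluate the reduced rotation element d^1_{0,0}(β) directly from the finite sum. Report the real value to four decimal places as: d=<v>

d^1_{0,0}(β=2.7116) via Wigner's sum:
With c≡cos(β/2)=0.213344 and s≡sin(β/2)=0.976977, N=[1·1·1·1]^{1/2}=1.000000
Admissible k: 0..1 (factorial args all ≥0)
  k=0: (−1)^0·1.0000/(1)·0.2133^2·0.9770^0 = +0.045516
  k=1: (−1)^1·1.0000/(1)·0.2133^0·0.9770^2 = -0.954484
d^1_{0,0}(2.7116) = +0.045516 -0.954484 = -0.908969

d=-0.9090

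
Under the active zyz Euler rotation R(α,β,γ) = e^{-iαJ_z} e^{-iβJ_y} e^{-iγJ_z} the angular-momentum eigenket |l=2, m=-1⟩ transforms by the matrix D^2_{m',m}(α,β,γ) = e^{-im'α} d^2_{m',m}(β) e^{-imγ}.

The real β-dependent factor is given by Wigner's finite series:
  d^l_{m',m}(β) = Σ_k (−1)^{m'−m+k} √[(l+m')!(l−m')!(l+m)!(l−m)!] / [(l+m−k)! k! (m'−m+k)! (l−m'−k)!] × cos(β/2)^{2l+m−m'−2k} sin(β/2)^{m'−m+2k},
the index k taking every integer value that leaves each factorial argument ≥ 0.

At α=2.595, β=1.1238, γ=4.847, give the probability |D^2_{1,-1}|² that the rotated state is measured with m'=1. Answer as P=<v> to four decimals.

P=0.2801

First d^2_{1,-1}(β=1.1238), then the phase factors e^{-i(1)α} and e^{-i(-1)γ}:
Half-angle: c=0.846244, s=0.532795. N=√(6·1·1·6)=6.000000
k: max(0,(-1)−(1))=0 … min(2+(-1),2−(1))=1
  k=0: (−1)^2·6.0000/(2)·0.8462^2·0.5328^2 = +0.609864
  k=1: (−1)^3·6.0000/(6)·0.8462^0·0.5328^4 = -0.080582
d^2_{1,-1}(1.1238) = +0.609864 -0.080582 = +0.529282
|D^2_{1,-1}|² = |d^2_{1,-1}(β)|² = (+0.529282)² = 0.280139 (the z-rotation phases have unit modulus)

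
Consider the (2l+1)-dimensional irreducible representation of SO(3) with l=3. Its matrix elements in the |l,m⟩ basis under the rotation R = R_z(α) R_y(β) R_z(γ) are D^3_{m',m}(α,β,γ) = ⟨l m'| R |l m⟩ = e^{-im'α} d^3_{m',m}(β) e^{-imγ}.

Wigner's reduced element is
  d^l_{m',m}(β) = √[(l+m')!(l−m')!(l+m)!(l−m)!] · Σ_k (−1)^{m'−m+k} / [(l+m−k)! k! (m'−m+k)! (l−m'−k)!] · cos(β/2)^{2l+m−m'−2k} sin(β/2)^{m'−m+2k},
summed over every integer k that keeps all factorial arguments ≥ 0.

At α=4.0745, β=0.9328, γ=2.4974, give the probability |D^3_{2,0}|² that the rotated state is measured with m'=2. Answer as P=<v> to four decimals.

Split into d^3_{2,0}(β=0.9328) × two z-phases.
c=cos(0.9328/2)=0.893193, s=sin(0.9328/2)=0.449674; N=√[120·1·6·6]=65.726707
k∈{0,1} keeps every argument non-negative
  k=0: (−1)^2·65.7267/(12)·0.8932^4·0.4497^2 = +0.704915
  k=1: (−1)^3·65.7267/(12)·0.8932^2·0.4497^4 = -0.178666
d^3_{2,0}(0.9328) = +0.704915 -0.178666 = +0.526249
|D^3_{2,0}|² = |d^3_{2,0}(β)|² = (+0.526249)² = 0.276938 (the z-rotation phases have unit modulus)

P=0.2769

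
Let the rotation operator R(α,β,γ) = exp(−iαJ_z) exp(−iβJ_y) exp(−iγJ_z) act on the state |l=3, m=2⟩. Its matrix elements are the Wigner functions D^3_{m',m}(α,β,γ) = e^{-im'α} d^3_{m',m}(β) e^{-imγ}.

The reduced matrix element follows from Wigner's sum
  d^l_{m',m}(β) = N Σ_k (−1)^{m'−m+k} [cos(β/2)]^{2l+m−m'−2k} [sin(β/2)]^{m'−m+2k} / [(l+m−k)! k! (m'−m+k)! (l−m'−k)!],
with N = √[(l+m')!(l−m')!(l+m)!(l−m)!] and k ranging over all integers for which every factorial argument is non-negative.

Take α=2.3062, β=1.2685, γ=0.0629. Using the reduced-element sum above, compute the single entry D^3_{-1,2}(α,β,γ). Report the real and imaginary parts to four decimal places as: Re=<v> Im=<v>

First d^3_{-1,2}(β=1.2685), then the phase factors e^{-i(-1)α} and e^{-i(2)γ}:
c=cos(1.2685/2)=0.805516, s=sin(1.2685/2)=0.592574; N=√[2·24·120·1]=75.894664
The bounds max(0,m−m')=3 and min(l+m,l−m')=4 give 2 terms
  k=3: (−1)^0·75.8947/(12)·0.8055^3·0.5926^3 = +0.687828
  k=4: (−1)^1·75.8947/(24)·0.8055^1·0.5926^5 = -0.186117
d^3_{-1,2}(1.2685) = +0.687828 -0.186117 = +0.501711
Phases: e^{-i·(-1)·2.3062}=-0.670887+0.741560i, e^{-i·(2)·0.0629}=+0.992098-0.125468i ⇒ D=-0.287251+0.411340i

Re=-0.2873 Im=0.4113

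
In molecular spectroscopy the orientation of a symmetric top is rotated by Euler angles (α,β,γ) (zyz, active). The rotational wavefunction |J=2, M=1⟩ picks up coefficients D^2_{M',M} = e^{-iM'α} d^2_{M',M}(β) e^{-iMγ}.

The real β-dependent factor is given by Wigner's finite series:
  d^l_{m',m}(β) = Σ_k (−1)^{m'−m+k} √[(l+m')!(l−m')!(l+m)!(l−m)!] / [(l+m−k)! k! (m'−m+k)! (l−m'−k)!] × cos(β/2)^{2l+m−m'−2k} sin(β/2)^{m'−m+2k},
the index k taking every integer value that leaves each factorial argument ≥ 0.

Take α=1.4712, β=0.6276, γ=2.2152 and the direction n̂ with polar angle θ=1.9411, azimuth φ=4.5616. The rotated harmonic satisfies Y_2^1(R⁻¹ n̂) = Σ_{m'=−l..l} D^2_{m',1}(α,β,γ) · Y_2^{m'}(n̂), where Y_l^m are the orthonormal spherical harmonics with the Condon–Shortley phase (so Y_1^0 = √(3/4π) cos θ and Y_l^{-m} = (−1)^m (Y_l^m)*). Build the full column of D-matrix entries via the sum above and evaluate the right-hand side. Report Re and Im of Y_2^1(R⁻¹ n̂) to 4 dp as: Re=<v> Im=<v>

Need the full column D^2_{m',1} for m'=−2..2 at α=1.4712, β=0.6276, γ=2.2152.
cos(β/2)=0.951167, sin(β/2)=0.308675
d^2_{-2,1}: single k=3 term ⇒ +0.055949;  D = +0.041796+0.037194i
d^2_{-1,1}: k∈[2..3] ⇒ +0.258606 -0.009078 = +0.249528;  D = +0.183594-0.168989i
d^2_{0,1}: k∈[1..2] ⇒ +0.650652 -0.068523 = +0.582128;  D = -0.349697-0.465387i
d^2_{1,1}: k∈[0..1] ⇒ +0.818517 -0.258606 = +0.559911;  D = -0.478851+0.290176i
d^2_{2,1}: single k=0 term ⇒ -0.531255;  D = -0.228784-0.479468i
Y_2^{m'}(θ=1.9411,φ=4.5616) and Σ D·Y over m':
  (+0.0418+0.0372i)·(-0.3205-0.0997i)  (+0.1836-0.1690i)·(+0.0392-0.2577i)  (-0.3497-0.4654i)·(-0.1915+0.0000i)  (-0.4789+0.2902i)·(-0.0392-0.2577i)  (-0.2288-0.4795i)·(-0.3205+0.0997i)
Y_2^1(R⁻¹ n̂) = +0.235570+0.261996i

Re=0.2356 Im=0.2620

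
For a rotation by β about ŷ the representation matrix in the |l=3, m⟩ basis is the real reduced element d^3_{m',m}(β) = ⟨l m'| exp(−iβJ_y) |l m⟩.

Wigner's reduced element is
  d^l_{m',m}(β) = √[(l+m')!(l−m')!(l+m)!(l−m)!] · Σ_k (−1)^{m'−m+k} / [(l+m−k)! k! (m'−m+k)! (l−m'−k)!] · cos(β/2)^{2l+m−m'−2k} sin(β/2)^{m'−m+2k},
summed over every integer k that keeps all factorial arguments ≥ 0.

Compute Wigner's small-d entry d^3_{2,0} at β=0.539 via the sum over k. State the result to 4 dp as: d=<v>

d=0.3096

d^3_{2,0}(β=0.539) via Wigner's sum:
c=cos(0.539/2)=0.963904, s=sin(0.539/2)=0.266250; N=√[120·1·6·6]=65.726707
k∈{0,1} keeps every argument non-negative
  k=0: (−1)^2·65.7267/(12)·0.9639^4·0.2662^2 = +0.335177
  k=1: (−1)^3·65.7267/(12)·0.9639^2·0.2662^4 = -0.025573
d^3_{2,0}(0.539) = +0.335177 -0.025573 = +0.309603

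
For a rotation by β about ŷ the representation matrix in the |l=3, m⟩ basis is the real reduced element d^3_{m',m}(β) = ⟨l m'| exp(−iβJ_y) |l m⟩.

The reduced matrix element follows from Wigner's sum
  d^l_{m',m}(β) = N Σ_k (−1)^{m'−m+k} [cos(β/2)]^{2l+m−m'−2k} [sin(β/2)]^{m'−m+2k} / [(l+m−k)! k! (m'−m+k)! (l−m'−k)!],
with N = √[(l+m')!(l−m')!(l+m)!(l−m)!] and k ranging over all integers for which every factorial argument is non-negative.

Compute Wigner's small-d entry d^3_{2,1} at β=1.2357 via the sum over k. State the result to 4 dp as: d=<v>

d^3_{2,1}(β=1.2357) via Wigner's sum:
c=cos(1.2357/2)=0.815126, s=sin(1.2357/2)=0.579284; N=√[120·1·24·2]=75.894664
k∈{0,1} keeps every argument non-negative
  k=0: (−1)^1·75.8947/(24)·0.8151^5·0.5793^1 = -0.659196
  k=1: (−1)^2·75.8947/(12)·0.8151^3·0.5793^3 = +0.665853
d^3_{2,1}(1.2357) = -0.659196 +0.665853 = +0.006657

d=0.0067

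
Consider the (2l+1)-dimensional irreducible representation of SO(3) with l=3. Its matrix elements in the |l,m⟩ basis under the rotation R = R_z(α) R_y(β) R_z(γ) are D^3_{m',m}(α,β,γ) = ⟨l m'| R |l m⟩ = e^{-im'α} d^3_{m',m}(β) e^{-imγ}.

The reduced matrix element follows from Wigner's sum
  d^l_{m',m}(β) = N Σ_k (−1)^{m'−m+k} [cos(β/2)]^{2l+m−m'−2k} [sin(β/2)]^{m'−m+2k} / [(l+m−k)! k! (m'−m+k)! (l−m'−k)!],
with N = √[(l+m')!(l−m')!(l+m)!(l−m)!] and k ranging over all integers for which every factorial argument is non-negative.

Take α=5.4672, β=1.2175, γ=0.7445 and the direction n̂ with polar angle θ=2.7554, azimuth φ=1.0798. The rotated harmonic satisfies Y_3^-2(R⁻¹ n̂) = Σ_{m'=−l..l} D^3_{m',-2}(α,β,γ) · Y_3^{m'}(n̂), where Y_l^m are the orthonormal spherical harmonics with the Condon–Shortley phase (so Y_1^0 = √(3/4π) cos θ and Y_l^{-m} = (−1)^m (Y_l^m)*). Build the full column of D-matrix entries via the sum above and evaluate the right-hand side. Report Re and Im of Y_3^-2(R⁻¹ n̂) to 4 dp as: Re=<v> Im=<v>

Re=-0.2809 Im=-0.2247

Need the full column D^3_{m',-2} for m'=−3..3 at α=5.4672, β=1.2175, γ=0.7445.
cos(β/2)=0.820363, sin(β/2)=0.571842
d^3_{-3,-2}: single k=1 term ⇒ +0.520455;  D = +0.298937-0.426041i
d^3_{-2,-2}: k∈[0..1] ⇒ +0.304816 -0.740539 = -0.435723;  D = -0.431277+0.062084i
d^3_{-1,-2}: k∈[0..1] ⇒ -0.671905 +0.652947 = -0.018958;  D = -0.014824-0.011817i
d^3_{0,-2}: k∈[0..1] ⇒ +0.811220 -0.394166 = +0.417054;  D = +0.034075+0.415660i
d^3_{1,-2}: k∈[0..1] ⇒ -0.652947 +0.158631 = -0.494316;  D = +0.331185-0.366968i
d^3_{2,-2}: k∈[0..1] ⇒ +0.359822 -0.034967 = +0.324855;  D = -0.324786+0.006699i
d^3_{3,-2}: single k=0 term ⇒ -0.122875;  D = +0.086016+0.087747i
Y_3^{m'}(θ=2.7554,φ=1.0798) and Σ D·Y over m':
  (+0.2989-0.4260i)·(-0.0222+0.0022i)  (-0.4313+0.0621i)·(+0.0746+0.1117i)  (-0.0148-0.0118i)·(+0.1889-0.3532i)  (+0.0341+0.4157i)·(-0.4462+0.0000i)  (+0.3312-0.3670i)·(-0.1889-0.3532i)  (-0.3248+0.0067i)·(+0.0746-0.1117i)  (+0.0860+0.0877i)·(+0.0222+0.0022i)
Y_3^-2(R⁻¹ n̂) = -0.280931-0.224651i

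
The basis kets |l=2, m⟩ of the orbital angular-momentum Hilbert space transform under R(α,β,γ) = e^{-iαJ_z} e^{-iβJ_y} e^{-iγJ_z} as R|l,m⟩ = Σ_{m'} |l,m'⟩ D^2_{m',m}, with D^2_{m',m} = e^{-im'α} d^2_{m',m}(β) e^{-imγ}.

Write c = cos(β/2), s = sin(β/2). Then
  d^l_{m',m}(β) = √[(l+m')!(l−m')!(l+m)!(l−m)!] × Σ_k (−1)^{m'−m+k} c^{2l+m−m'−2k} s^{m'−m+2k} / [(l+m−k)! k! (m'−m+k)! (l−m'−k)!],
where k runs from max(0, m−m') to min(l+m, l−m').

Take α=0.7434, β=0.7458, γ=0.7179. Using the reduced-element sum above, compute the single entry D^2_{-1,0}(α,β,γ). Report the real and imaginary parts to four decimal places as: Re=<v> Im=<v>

D^2_{-1,0}(0.7434,0.7458,0.7179) = e^{-i·-1·0.7434}·d^2_{-1,0}(0.7458)·e^{-i·0·0.7179}. Compute d first:
c=cos(0.7458/2)=0.931275, s=sin(0.7458/2)=0.364318; N=√[1·6·2·2]=4.898979
The bounds max(0,m−m')=1 and min(l+m,l−m')=2 give 2 terms
  k=1: (−1)^0·4.8990/(2)·0.9313^3·0.3643^1 = +0.720758
  k=2: (−1)^1·4.8990/(2)·0.9313^1·0.3643^3 = -0.110305
d^2_{-1,0}(0.7458) = +0.720758 -0.110305 = +0.610453
Phases: e^{-i·(-1)·0.7434}=+0.736172+0.676795i, e^{-i·(0)·0.7179}=+1.000000+0.000000i ⇒ D=+0.449398+0.413151i

Re=0.4494 Im=0.4132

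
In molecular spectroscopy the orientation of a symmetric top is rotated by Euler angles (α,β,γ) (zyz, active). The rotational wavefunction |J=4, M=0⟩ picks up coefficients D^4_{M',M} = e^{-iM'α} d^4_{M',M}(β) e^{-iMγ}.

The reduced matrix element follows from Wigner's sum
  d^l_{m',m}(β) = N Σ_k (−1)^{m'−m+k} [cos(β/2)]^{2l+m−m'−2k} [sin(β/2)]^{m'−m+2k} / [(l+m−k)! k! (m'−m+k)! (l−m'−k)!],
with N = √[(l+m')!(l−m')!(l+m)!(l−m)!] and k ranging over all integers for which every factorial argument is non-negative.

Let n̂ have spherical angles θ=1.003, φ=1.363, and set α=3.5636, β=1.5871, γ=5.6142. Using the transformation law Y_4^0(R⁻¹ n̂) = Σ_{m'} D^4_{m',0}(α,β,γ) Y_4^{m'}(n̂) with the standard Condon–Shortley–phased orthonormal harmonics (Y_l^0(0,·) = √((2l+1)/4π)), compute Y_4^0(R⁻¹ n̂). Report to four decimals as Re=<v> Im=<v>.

Need the full column D^4_{m',0} for m'=−4..4 at α=3.5636, β=1.5871, γ=5.6142.
cos(β/2)=0.701319, sin(β/2)=0.712847
d^4_{-4,0}: single k=4 term ⇒ +0.522635;  D = -0.061130+0.519047i
d^4_{-3,0}: k∈[3..4] ⇒ +0.727164 -0.751267 = -0.024103;  D = +0.007233+0.022992i
d^4_{-2,0}: k∈[2..4] ⇒ +0.573599 -1.580298 +0.612255 = -0.394444;  D = -0.262096-0.294775i
d^4_{-1,0}: k∈[1..4] ⇒ +0.266024 -1.649052 +1.703712 -0.293364 = +0.027320;  D = -0.024923-0.011190i
d^4_{0,0}: k∈[0..4] ⇒ +0.058523 -0.967403 +2.248804 -1.032597 +0.066676 = +0.374004;  D = +0.374004+0.000000i
d^4_{1,0}: k∈[0..3] ⇒ -0.266024 +1.649052 -1.703712 +0.293364 = -0.027320;  D = +0.024923-0.011190i
d^4_{2,0}: k∈[0..2] ⇒ +0.573599 -1.580298 +0.612255 = -0.394444;  D = -0.262096+0.294775i
d^4_{3,0}: k∈[0..1] ⇒ -0.727164 +0.751267 = +0.024103;  D = -0.007233+0.022992i
d^4_{4,0}: single k=0 term ⇒ +0.522635;  D = -0.061130-0.519047i
Y_4^{m'}(θ=1.003,φ=1.363) and Σ D·Y over m':
  (-0.0611+0.5190i)·(+0.1507+0.1652i)  (+0.0072+0.0230i)·(-0.2355+0.3275i)  (-0.2621-0.2948i)·(-0.2228-0.0983i)  (-0.0249-0.0112i)·(-0.0432+0.2048i)  (+0.3740+0.0000i)·(-0.2908+0.0000i)  (+0.0249-0.0112i)·(+0.0432+0.2048i)  (-0.2621+0.2948i)·(-0.2228+0.0983i)  (-0.0072+0.0230i)·(+0.2355+0.3275i)  (-0.0611-0.5190i)·(+0.1507-0.1652i)
Y_4^0(R⁻¹ n̂) = -0.251529+0.000000i

Re=-0.2515 Im=0.0000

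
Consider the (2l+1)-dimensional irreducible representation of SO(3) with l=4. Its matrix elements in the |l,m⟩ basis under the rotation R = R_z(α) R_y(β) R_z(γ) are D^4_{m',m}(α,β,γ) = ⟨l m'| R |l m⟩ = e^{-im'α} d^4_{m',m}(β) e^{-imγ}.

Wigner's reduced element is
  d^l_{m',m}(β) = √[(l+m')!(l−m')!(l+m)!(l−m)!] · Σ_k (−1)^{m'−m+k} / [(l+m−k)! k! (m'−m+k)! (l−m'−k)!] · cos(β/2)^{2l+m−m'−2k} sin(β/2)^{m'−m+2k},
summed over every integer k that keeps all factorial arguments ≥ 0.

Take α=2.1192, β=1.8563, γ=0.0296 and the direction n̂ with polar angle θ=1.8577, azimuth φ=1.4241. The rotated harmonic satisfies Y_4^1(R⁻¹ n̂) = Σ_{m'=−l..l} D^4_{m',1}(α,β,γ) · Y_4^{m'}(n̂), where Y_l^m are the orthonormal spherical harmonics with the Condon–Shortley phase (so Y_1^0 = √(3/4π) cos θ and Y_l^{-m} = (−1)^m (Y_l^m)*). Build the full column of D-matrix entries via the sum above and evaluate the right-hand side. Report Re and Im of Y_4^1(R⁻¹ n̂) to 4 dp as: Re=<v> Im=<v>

Re=-0.0227 Im=0.3048

Need the full column D^4_{m',1} for m'=−4..4 at α=2.1192, β=1.8563, γ=0.0296.
cos(β/2)=0.599316, sin(β/2)=0.800513
d^4_{-4,1}: single k=5 term ⇒ +0.529544;  D = -0.296032+0.439069i
d^4_{-3,1}: k∈[4..5] ⇒ +0.700834 -0.750224 = -0.049390;  D = -0.049341-0.002213i
d^4_{-2,1}: k∈[3..5] ⇒ +0.560917 -1.501117 +0.535635 = -0.404565;  D = +0.195232+0.354341i
d^4_{-1,1}: k∈[2..5] ⇒ +0.296942 -1.589342 +1.417790 -0.168634 = -0.043244;  D = +0.021442-0.037554i
d^4_{0,1}: k∈[1..4] ⇒ +0.099420 -1.064265 +1.898780 -0.564609 = +0.369325;  D = +0.369163-0.010930i
d^4_{1,1}: k∈[0..3] ⇒ +0.016644 -0.445413 +1.589342 -0.945193 = +0.215379;  D = -0.117673-0.180392i
d^4_{2,1}: k∈[0..2] ⇒ -0.094318 +0.841376 -1.000745 = -0.253687;  D = +0.109062-0.229047i
d^4_{3,1}: k∈[0..1] ⇒ +0.235690 -0.700834 = -0.465144;  D = -0.462630+0.048295i
d^4_{4,1}: single k=0 term ⇒ -0.296809;  D = +0.180196+0.235850i
Y_4^{m'}(θ=1.8577,φ=1.4241) and Σ D·Y over m':
  (-0.2960+0.4391i)·(+0.3119+0.2074i)  (-0.0493-0.0022i)·(+0.1331-0.2827i)  (+0.1952+0.3543i)·(+0.1295+0.0391i)  (+0.0214-0.0376i)·(+0.0458-0.3099i)  (+0.3692-0.0109i)·(+0.0870+0.0000i)  (-0.1177-0.1804i)·(-0.0458-0.3099i)  (+0.1091-0.2290i)·(+0.1295-0.0391i)  (-0.4626+0.0483i)·(-0.1331-0.2827i)  (+0.1802+0.2359i)·(+0.3119-0.2074i)
Y_4^1(R⁻¹ n̂) = -0.022694+0.304755i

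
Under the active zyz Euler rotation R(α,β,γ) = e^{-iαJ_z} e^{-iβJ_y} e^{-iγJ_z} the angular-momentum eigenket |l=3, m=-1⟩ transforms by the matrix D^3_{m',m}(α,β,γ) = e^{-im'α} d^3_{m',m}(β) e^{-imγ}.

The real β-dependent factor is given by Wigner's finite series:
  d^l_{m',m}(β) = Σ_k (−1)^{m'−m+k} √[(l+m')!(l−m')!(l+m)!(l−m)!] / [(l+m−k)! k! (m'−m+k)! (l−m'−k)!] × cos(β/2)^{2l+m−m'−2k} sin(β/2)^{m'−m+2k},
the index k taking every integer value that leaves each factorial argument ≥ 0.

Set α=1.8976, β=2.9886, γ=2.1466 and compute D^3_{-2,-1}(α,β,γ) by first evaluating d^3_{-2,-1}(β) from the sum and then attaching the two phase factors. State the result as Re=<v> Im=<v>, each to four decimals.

Split into d^3_{-2,-1}(β=2.9886) × two z-phases.
Half-angle: c=0.076422, s=0.997076. N=√(1·120·2·24)=75.894664
k: max(0,(-1)−(-2))=1 … min(3+(-1),3−(-2))=2
  k=1: (−1)^0·75.8947/(24)·0.0764^5·0.9971^1 = +0.000008
  k=2: (−1)^1·75.8947/(12)·0.0764^3·0.9971^3 = -0.002798
d^3_{-2,-1}(2.9886) = +0.000008 -0.002798 = -0.002790
Attach z-rotation phases: D = e^{-i(-2)(1.8976)}·(-0.002790)·e^{-i(-1)(2.1466)} = -0.002629+0.000934i

Re=-0.0026 Im=0.0009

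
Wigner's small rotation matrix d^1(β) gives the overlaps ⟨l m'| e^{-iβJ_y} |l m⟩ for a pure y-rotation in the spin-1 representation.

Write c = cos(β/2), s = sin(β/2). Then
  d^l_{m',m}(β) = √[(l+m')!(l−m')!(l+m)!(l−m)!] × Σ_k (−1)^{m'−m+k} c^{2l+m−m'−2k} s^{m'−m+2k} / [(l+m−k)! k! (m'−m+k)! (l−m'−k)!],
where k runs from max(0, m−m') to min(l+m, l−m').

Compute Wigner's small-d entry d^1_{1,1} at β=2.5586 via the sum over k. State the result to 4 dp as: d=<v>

d=0.0826

d^1_{1,1}(β=2.5586) via Wigner's sum:
With c≡cos(β/2)=0.287386 and s≡sin(β/2)=0.957815, N=[2·1·2·1]^{1/2}=2.000000
The bounds max(0,m−m')=0 and min(l+m,l−m')=0 give 1 term
  k=0: (−1)^0·2.0000/(2)·0.2874^2·0.9578^0 = +0.082591
d^1_{1,1}(2.5586) = +0.082591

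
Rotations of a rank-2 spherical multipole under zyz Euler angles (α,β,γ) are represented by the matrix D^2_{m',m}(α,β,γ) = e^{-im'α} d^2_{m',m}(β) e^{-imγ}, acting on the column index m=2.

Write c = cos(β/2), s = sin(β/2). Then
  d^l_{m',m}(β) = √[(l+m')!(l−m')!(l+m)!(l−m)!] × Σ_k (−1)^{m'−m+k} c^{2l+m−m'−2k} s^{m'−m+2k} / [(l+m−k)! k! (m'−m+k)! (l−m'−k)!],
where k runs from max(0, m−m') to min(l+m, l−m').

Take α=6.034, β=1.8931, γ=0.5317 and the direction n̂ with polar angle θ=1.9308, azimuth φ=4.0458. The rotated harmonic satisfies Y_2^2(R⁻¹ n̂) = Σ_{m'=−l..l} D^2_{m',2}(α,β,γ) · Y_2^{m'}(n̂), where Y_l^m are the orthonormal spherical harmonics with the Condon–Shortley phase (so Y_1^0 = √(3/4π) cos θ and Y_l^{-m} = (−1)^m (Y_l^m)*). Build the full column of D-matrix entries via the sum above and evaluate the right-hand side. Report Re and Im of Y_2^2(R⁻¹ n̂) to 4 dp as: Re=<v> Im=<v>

Re=-0.3611 Im=0.0315

Need the full column D^2_{m',2} for m'=−2..2 at α=6.034, β=1.8931, γ=0.5317.
cos(β/2)=0.584486, sin(β/2)=0.811404
d^2_{-2,2}: single k=4 term ⇒ +0.433459;  D = +0.003912-0.433442i
d^2_{-1,2}: single k=3 term ⇒ +0.624475;  D = +0.159461-0.603773i
d^2_{0,2}: single k=2 term ⇒ +0.550932;  D = +0.267700-0.481521i
d^2_{1,2}: single k=1 term ⇒ +0.324033;  D = +0.222429-0.235632i
d^2_{2,2}: single k=0 term ⇒ +0.116707;  D = +0.098567-0.062490i
Y_2^{m'}(θ=1.9308,φ=4.0458) and Σ D·Y over m':
  (+0.0039-0.4334i)·(-0.0796-0.3288i)  (+0.1595-0.6038i)·(+0.1575-0.2002i)  (+0.2677-0.4815i)·(-0.1980+0.0000i)  (+0.2224-0.2356i)·(-0.1575-0.2002i)  (+0.0986-0.0625i)·(-0.0796+0.3288i)
Y_2^2(R⁻¹ n̂) = -0.361090+0.031525i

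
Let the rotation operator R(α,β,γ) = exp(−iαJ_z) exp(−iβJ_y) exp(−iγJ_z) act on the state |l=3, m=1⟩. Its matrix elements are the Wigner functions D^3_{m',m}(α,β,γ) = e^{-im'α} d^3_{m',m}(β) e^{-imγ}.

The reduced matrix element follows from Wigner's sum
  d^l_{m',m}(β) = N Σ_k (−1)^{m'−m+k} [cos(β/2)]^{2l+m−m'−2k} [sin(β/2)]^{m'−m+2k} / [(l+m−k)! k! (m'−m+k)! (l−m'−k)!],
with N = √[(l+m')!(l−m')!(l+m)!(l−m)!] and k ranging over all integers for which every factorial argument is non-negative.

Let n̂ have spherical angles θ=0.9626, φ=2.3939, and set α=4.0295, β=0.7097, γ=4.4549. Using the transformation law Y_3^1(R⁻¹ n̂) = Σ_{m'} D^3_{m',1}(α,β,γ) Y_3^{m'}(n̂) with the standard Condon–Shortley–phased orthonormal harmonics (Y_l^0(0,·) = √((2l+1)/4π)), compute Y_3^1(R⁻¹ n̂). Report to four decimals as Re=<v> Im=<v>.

Need the full column D^3_{m',1} for m'=−3..3 at α=4.0295, β=0.7097, γ=4.4549.
cos(β/2)=0.937699, sin(β/2)=0.347450
d^3_{-3,1}: single k=4 term ⇒ +0.049630;  D = +0.010849+0.048429i
d^3_{-2,1}: k∈[3..4] ⇒ +0.218724 -0.015015 = +0.203709;  D = -0.182306-0.090893i
d^3_{-1,1}: k∈[2..4] ⇒ +0.560000 -0.102514 +0.001759 = +0.459245;  D = +0.418315-0.189524i
d^3_{0,1}: k∈[1..3] ⇒ +0.872567 -0.359400 +0.016448 = +0.529616;  D = -0.134868+0.512156i
d^3_{1,1}: k∈[0..2] ⇒ +0.679798 -0.746667 +0.076886 = +0.010016;  D = -0.005904-0.008091i
d^3_{2,1}: k∈[0..1] ⇒ -0.796541 +0.218724 = -0.577818;  D = -0.577023-0.030305i
d^3_{3,1}: single k=0 term ⇒ +0.361479;  D = -0.242499+0.268069i
Y_3^{m'}(θ=0.9626,φ=2.3939) and Σ D·Y over m':
  (+0.0108+0.0484i)·(+0.1436-0.1804i)  (-0.1823-0.0909i)·(+0.0296+0.3922i)  (+0.4183-0.1895i)·(-0.1230-0.1141i)  (-0.1349+0.5122i)·(-0.2916+0.0000i)  (-0.0059-0.0081i)·(+0.1230-0.1141i)  (-0.5770-0.0303i)·(+0.0296-0.3922i)  (-0.2425+0.2681i)·(-0.1436-0.1804i)
Y_3^1(R⁻¹ n̂) = +0.059370-0.012607i

Re=0.0594 Im=-0.0126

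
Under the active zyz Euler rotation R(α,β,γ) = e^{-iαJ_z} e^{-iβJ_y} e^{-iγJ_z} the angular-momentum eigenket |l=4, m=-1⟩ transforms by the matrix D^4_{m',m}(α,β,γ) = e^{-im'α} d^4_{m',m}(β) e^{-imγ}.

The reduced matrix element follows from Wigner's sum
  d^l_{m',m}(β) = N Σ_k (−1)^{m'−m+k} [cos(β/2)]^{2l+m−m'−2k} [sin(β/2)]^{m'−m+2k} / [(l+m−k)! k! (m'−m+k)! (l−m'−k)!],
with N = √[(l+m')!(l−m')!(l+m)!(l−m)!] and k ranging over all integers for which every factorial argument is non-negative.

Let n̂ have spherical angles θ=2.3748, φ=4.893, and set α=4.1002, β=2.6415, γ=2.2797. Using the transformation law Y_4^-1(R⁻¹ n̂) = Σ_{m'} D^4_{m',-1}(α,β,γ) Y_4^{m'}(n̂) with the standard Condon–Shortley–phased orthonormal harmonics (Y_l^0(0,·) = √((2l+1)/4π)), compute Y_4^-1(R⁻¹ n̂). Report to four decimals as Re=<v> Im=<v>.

Re=0.3936 Im=0.2383

Need the full column D^4_{m',-1} for m'=−4..4 at α=4.1002, β=2.6415, γ=2.2797.
cos(β/2)=0.247449, sin(β/2)=0.968901
d^4_{-4,-1}: single k=3 term ⇒ +0.006315;  D = +0.006225-0.001062i
d^4_{-3,-1}: k∈[2..3] ⇒ +0.001711 -0.043710 = -0.041999;  D = +0.018008-0.037943i
d^4_{-2,-1}: k∈[1..3] ⇒ +0.000234 -0.017901 +0.182965 = +0.165298;  D = -0.081483-0.143819i
d^4_{-1,-1}: k∈[0..3] ⇒ +0.000014 -0.003233 +0.099124 -0.506579 = -0.410673;  D = -0.408754-0.039656i
d^4_{0,-1}: k∈[0..3] ⇒ -0.000246 +0.022643 -0.347152 +0.887066 = +0.562311;  D = -0.366066+0.426837i
d^4_{1,-1}: k∈[0..3] ⇒ +0.002155 -0.099124 +0.759868 -0.776667 = -0.113768;  D = +0.028114+0.110240i
d^4_{2,-1}: k∈[0..2] ⇒ -0.011934 +0.274448 -0.841545 = -0.579031;  D = -0.541405-0.205324i
d^4_{3,-1}: k∈[0..1] ⇒ +0.043710 -0.402085 = -0.358375;  D = +0.296562-0.201205i
d^4_{4,-1}: single k=0 term ⇒ -0.096816;  D = -0.001555+0.096804i
Y_4^{m'}(θ=2.3748,φ=4.893) and Σ D·Y over m':
  (+0.0062-0.0011i)·(+0.0769-0.0678i)  (+0.0180-0.0379i)·(+0.1553+0.2579i)  (-0.0815-0.1438i)·(-0.3962+0.1497i)  (-0.4088-0.0397i)·(-0.0268-0.1465i)  (-0.3661+0.4268i)·(-0.3327+0.0000i)  (+0.0281+0.1102i)·(+0.0268-0.1465i)  (-0.5414-0.2053i)·(-0.3962-0.1497i)  (+0.2966-0.2012i)·(-0.1553+0.2579i)  (-0.0016+0.0968i)·(+0.0769+0.0678i)
Y_4^-1(R⁻¹ n̂) = +0.393579+0.238309i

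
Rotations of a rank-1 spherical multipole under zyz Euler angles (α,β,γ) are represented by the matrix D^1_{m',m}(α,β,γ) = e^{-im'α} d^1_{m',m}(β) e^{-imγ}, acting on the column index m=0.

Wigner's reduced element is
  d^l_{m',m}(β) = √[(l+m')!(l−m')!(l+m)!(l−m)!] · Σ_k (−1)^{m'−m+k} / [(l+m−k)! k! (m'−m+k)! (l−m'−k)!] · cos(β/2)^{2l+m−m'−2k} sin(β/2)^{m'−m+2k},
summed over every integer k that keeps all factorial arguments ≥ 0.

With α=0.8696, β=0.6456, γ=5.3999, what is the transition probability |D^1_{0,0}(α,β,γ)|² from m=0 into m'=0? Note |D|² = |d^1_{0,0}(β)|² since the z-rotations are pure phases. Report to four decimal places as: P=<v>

Split into d^1_{0,0}(β=0.6456) × two z-phases.
Half-angle: c=0.948351, s=0.317223. N=√(1·1·1·1)=1.000000
k: max(0,(0)−(0))=0 … min(1+(0),1−(0))=1
  k=0: (−1)^0·1.0000/(1)·0.9484^2·0.3172^0 = +0.899369
  k=1: (−1)^1·1.0000/(1)·0.9484^0·0.3172^2 = -0.100631
d^1_{0,0}(0.6456) = +0.899369 -0.100631 = +0.798739
|D^1_{0,0}|² = |d^1_{0,0}(β)|² = (+0.798739)² = 0.637984 (the z-rotation phases have unit modulus)

P=0.6380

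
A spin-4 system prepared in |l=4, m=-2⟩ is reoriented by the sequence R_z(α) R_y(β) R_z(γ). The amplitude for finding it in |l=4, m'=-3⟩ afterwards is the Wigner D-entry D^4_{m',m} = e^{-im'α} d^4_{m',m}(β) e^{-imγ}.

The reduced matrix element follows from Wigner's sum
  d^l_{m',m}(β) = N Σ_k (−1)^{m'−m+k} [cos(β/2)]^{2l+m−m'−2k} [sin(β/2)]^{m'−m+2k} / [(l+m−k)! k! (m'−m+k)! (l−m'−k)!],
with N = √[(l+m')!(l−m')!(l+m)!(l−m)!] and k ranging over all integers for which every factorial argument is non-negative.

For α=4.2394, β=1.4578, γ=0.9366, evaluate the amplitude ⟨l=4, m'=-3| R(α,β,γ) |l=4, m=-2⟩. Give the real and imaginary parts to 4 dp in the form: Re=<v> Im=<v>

Split into d^4_{-3,-2}(β=1.4578) × two z-phases.
Half-angle: c=0.745908, s=0.666050. N=√(1·5040·2·720)=2693.993318
k∈{1,2} keeps every argument non-negative
  k=1: (−1)^0·2693.9933/(720)·0.7459^7·0.6660^1 = +0.320159
  k=2: (−1)^1·2693.9933/(240)·0.7459^5·0.6660^3 = -0.765825
d^4_{-3,-2}(1.4578) = +0.320159 -0.765825 = -0.445667
Phases: e^{-i·(-3)·4.2394}=+0.988496+0.151247i, e^{-i·(-2)·0.9366}=-0.297816+0.954623i ⇒ D=+0.195547-0.400475i

Re=0.1955 Im=-0.4005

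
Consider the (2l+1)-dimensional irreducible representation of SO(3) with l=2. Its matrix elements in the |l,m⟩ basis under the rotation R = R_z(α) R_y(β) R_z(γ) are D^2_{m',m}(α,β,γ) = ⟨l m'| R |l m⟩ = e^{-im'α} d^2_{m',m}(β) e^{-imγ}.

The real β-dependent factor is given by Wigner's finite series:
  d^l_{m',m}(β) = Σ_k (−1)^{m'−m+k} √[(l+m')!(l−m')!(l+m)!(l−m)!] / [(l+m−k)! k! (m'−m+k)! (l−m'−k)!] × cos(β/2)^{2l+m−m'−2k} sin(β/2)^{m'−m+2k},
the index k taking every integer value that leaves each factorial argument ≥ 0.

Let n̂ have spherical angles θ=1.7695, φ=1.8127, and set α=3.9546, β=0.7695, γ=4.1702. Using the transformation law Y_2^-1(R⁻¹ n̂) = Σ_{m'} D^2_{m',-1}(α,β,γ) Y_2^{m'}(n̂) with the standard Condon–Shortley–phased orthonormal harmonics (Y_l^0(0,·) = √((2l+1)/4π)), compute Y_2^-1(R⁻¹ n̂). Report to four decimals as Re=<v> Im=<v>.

Need the full column D^2_{m',-1} for m'=−2..2 at α=3.9546, β=0.7695, γ=4.1702.
cos(β/2)=0.926892, sin(β/2)=0.375327
d^2_{-2,-1}: single k=1 term ⇒ +0.597762;  D = +0.528275-0.279723i
d^2_{-1,-1}: k∈[0..1] ⇒ +0.738103 -0.363078 = +0.375025;  D = -0.100327+0.361356i
d^2_{0,-1}: k∈[0..1] ⇒ -0.732106 +0.120043 = -0.612063;  D = +0.315832+0.524282i
d^2_{1,-1}: k∈[0..1] ⇒ +0.363078 -0.019845 = +0.343234;  D = +0.335287+0.073429i
d^2_{2,-1}: single k=0 term ⇒ -0.098014;  D = +0.081038-0.055133i
Y_2^{m'}(θ=1.7695,φ=1.8127) and Σ D·Y over m':
  (+0.5283-0.2797i)·(-0.3286+0.1727i)  (-0.1003+0.3614i)·(+0.0358+0.1451i)  (+0.3158+0.5243i)·(-0.2785+0.0000i)  (+0.3353+0.0734i)·(-0.0358+0.1451i)  (+0.0810-0.0551i)·(-0.3286-0.1727i)
Y_2^-1(R⁻¹ n̂) = -0.328124+0.085657i

Re=-0.3281 Im=0.0857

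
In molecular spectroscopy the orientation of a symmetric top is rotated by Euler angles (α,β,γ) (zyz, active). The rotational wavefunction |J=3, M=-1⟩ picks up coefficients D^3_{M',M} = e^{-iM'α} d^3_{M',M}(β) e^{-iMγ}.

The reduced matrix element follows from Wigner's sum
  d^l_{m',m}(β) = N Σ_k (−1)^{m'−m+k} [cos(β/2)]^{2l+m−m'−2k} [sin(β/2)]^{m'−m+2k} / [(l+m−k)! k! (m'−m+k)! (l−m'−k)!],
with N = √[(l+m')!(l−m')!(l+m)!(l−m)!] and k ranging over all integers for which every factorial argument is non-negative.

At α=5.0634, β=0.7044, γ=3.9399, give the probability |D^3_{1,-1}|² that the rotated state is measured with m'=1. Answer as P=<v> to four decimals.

P=0.2080

D^3_{1,-1}(5.0634,0.7044,3.9399) = e^{-i·1·5.0634}·d^3_{1,-1}(0.7044)·e^{-i·-1·3.9399}. Compute d first:
Half-angle: c=0.938616, s=0.344964. N=√(24·2·2·24)=48.000000
k: max(0,(-1)−(1))=0 … min(3+(-1),3−(1))=2
  k=0: (−1)^2·48.0000/(8)·0.9386^4·0.3450^2 = +0.554179
  k=1: (−1)^3·48.0000/(6)·0.9386^2·0.3450^4 = -0.099807
  k=2: (−1)^4·48.0000/(48)·0.9386^0·0.3450^6 = +0.001685
d^3_{1,-1}(0.7044) = +0.554179 -0.099807 +0.001685 = +0.456057
|D^3_{1,-1}|² = |d^3_{1,-1}(β)|² = (+0.456057)² = 0.207988 (the z-rotation phases have unit modulus)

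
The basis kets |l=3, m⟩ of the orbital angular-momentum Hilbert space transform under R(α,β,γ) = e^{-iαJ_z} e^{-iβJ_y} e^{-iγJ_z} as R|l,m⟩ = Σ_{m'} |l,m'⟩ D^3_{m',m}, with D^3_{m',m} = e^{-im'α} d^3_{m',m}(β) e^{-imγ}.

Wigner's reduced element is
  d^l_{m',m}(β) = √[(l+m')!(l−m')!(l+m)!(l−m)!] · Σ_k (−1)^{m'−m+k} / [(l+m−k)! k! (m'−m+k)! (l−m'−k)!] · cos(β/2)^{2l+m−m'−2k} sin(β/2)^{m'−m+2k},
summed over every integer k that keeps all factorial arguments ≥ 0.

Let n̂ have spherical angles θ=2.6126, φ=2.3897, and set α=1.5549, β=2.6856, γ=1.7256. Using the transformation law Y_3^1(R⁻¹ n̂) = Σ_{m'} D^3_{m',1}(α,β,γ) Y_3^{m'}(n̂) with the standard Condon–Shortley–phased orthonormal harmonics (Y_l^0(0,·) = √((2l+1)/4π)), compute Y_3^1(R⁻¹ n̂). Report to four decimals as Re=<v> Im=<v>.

Need the full column D^3_{m',1} for m'=−3..3 at α=1.5549, β=2.6856, γ=1.7256.
cos(β/2)=0.226026, sin(β/2)=0.974121
d^3_{-3,1}: single k=4 term ⇒ +0.178162;  D = -0.174522+0.035830i
d^3_{-2,1}: k∈[3..4] ⇒ +0.067506 -0.626937 = -0.559430;  D = -0.103783-0.549719i
d^3_{-1,1}: k∈[2..4] ⇒ +0.014860 -0.368010 +0.854433 = +0.501283;  D = +0.493997-0.085154i
d^3_{0,1}: k∈[1..3] ⇒ +0.001991 -0.110924 +0.686775 = +0.577841;  D = -0.089095-0.570931i
d^3_{1,1}: k∈[0..2] ⇒ +0.000133 -0.019813 +0.276007 = +0.256328;  D = -0.253859+0.035491i
d^3_{2,1}: k∈[0..1] ⇒ -0.001817 +0.067506 = +0.065689;  D = +0.008060+0.065193i
d^3_{3,1}: single k=0 term ⇒ +0.009592;  D = +0.009537-0.001025i
Y_3^{m'}(θ=2.6126,φ=2.3897) and Σ D·Y over m':
  (-0.1745+0.0358i)·(+0.0339-0.0415i)  (-0.1038-0.5497i)·(-0.0150-0.2242i)  (+0.4940-0.0852i)·(-0.3248-0.3037i)  (-0.0891-0.5709i)·(-0.2341+0.0000i)  (-0.2539+0.0355i)·(+0.3248-0.3037i)  (+0.0081+0.0652i)·(-0.0150+0.2242i)  (+0.0095-0.0010i)·(-0.0339-0.0415i)
Y_3^1(R⁻¹ n̂) = -0.378360+0.140359i

Re=-0.3784 Im=0.1404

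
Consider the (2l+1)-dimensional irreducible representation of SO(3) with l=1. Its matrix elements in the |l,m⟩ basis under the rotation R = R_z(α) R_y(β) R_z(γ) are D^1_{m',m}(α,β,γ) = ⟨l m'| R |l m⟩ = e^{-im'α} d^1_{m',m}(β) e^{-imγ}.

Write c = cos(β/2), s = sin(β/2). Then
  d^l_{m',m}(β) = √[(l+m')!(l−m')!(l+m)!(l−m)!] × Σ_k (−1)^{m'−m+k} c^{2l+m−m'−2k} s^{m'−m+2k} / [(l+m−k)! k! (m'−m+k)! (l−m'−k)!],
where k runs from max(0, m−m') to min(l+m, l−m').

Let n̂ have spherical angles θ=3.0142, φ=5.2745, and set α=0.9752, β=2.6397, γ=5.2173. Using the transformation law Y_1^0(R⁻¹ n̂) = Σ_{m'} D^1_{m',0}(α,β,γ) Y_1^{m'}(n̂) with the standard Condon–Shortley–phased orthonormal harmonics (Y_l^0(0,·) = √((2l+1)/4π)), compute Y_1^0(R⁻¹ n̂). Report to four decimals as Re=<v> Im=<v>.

Need the full column D^1_{m',0} for m'=−1..1 at α=0.9752, β=2.6397, γ=5.2173.
cos(β/2)=0.248321, sin(β/2)=0.968678
d^1_{-1,0}: single k=1 term ⇒ +0.340179;  D = +0.190841+0.281605i
d^1_{0,0}: k∈[0..1] ⇒ +0.061663 -0.938337 = -0.876674;  D = -0.876674+0.000000i
d^1_{1,0}: single k=0 term ⇒ -0.340179;  D = -0.190841+0.281605i
Y_1^{m'}(θ=3.0142,φ=5.2745) and Σ D·Y over m':
  (+0.1908+0.2816i)·(+0.0234+0.0371i)  (-0.8767+0.0000i)·(-0.4846+0.0000i)  (-0.1908+0.2816i)·(-0.0234+0.0371i)
Y_1^0(R⁻¹ n̂) = +0.412885+0.000000i

Re=0.4129 Im=0.0000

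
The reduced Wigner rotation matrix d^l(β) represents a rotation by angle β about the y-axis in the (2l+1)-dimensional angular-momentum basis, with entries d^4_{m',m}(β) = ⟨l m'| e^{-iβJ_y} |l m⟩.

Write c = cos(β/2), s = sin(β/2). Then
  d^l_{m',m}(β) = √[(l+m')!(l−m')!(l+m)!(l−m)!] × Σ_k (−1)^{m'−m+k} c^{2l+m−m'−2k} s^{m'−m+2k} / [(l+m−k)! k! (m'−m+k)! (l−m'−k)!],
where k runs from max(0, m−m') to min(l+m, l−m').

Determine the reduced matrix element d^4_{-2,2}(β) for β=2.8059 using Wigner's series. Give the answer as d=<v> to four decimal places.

d=0.5964

d^4_{-2,2}(β=2.8059) via Wigner's sum:
With c≡cos(β/2)=0.167059 and s≡sin(β/2)=0.985947, N=[2·720·720·2]^{1/2}=1440.000000
k: max(0,(2)−(-2))=4 … min(4+(2),4−(-2))=6
  k=4: (−1)^0·1440.0000/(96)·0.1671^4·0.9859^4 = +0.011040
  k=5: (−1)^1·1440.0000/(120)·0.1671^2·0.9859^6 = -0.307641
  k=6: (−1)^2·1440.0000/(1440)·0.1671^0·0.9859^8 = +0.892952
d^4_{-2,2}(2.8059) = +0.011040 -0.307641 +0.892952 = +0.596352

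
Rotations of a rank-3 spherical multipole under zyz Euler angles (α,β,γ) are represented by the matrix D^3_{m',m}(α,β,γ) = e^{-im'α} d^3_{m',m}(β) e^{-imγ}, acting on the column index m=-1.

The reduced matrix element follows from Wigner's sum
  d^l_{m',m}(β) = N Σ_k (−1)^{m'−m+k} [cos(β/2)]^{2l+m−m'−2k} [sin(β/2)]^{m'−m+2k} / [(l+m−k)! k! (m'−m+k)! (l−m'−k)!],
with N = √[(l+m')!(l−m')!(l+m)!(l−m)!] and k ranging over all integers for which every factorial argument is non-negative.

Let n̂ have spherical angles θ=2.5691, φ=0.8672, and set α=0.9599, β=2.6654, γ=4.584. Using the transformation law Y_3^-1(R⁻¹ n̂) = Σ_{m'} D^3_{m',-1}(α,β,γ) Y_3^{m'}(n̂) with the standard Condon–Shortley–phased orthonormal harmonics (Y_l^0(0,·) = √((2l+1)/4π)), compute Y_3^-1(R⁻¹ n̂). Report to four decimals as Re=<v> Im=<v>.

Re=0.0787 Im=0.1107

Need the full column D^3_{m',-1} for m'=−3..3 at α=0.9599, β=2.6654, γ=4.584.
cos(β/2)=0.235853, sin(β/2)=0.971789
d^3_{-3,-1}: single k=2 term ⇒ +0.011318;  D = +0.004306+0.010467i
d^3_{-2,-1}: k∈[1..2] ⇒ +0.002243 -0.076150 = -0.073907;  D = -0.072116-0.016173i
d^3_{-1,-1}: k∈[0..2] ⇒ +0.000172 -0.023378 +0.297661 = +0.274455;  D = +0.202809-0.184917i
d^3_{0,-1}: k∈[0..2] ⇒ -0.002457 +0.125127 -0.708095 = -0.585424;  D = +0.074956+0.580606i
d^3_{1,-1}: k∈[0..2] ⇒ +0.017533 -0.396881 +0.842231 = +0.462883;  D = -0.410037-0.214778i
d^3_{2,-1}: k∈[0..1] ⇒ -0.076150 +0.646399 = +0.570249;  D = -0.506493+0.262009i
d^3_{3,-1}: single k=0 term ⇒ +0.192139;  D = -0.025575+0.190430i
Y_3^{m'}(θ=2.5691,φ=0.8672) and Σ D·Y over m':
  (+0.0043+0.0105i)·(-0.0569-0.0341i)  (-0.0721-0.0162i)·(+0.0411+0.2487i)  (+0.2028-0.1849i)·(+0.2869-0.3381i)  (+0.0750+0.5806i)·(-0.1671+0.0000i)  (-0.4100-0.2148i)·(-0.2869-0.3381i)  (-0.5065+0.2620i)·(+0.0411-0.2487i)  (-0.0256+0.1904i)·(+0.0569-0.0341i)
Y_3^-1(R⁻¹ n̂) = +0.078729+0.110727i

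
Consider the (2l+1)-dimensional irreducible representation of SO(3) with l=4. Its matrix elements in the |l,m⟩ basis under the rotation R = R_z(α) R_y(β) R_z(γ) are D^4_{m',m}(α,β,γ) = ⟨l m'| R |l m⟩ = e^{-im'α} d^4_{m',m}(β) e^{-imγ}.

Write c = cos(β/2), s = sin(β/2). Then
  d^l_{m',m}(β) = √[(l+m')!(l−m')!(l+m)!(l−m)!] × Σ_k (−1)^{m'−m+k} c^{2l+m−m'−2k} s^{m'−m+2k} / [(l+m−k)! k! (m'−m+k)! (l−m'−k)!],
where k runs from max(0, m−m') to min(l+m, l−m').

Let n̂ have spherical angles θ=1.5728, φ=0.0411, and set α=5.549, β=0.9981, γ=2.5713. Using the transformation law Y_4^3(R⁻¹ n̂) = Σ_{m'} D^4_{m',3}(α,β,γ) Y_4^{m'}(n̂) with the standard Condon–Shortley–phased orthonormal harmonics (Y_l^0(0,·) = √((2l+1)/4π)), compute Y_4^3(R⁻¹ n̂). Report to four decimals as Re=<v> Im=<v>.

Need the full column D^4_{m',3} for m'=−4..4 at α=5.549, β=0.9981, γ=2.5713.
cos(β/2)=0.878038, sin(β/2)=0.478592
d^4_{-4,3}: single k=7 term ⇒ +0.014283;  D = -0.004830+0.013442i
d^4_{-3,3}: k∈[6..7] ⇒ +0.064851 -0.002752 = +0.062098;  D = -0.054742+0.029317i
d^4_{-2,3}: k∈[5..6] ⇒ +0.190788 -0.018894 = +0.171893;  D = -0.166863-0.041278i
d^4_{-1,3}: k∈[4..5] ⇒ +0.412508 -0.073534 = +0.338974;  D = -0.189746-0.280891i
d^4_{0,3}: k∈[3..4] ⇒ +0.676901 -0.201108 = +0.475793;  D = +0.066432-0.471132i
d^4_{1,3}: k∈[2..3] ⇒ +0.833066 -0.412508 = +0.420558;  D = +0.322599-0.269813i
d^4_{2,3}: k∈[1..2] ⇒ +0.720478 -0.642164 = +0.078314;  D = +0.078259+0.002948i
d^4_{3,3}: k∈[0..1] ⇒ +0.353269 -0.734695 = -0.381426;  D = -0.273341-0.266028i
d^4_{4,3}: single k=0 term ⇒ -0.544630;  D = -0.035251-0.543488i
Y_4^{m'}(θ=1.5728,φ=0.0411) and Σ D·Y over m':
  (-0.0048+0.0134i)·(+0.4366-0.0724i)  (-0.0547+0.0293i)·(-0.0025+0.0003i)  (-0.1669-0.0413i)·(-0.3334+0.0275i)  (-0.1897-0.2809i)·(+0.0028-0.0001i)  (+0.0664-0.4711i)·(+0.3173+0.0000i)  (+0.3226-0.2698i)·(-0.0028-0.0001i)  (+0.0783+0.0029i)·(-0.3334-0.0275i)  (-0.2733-0.2660i)·(+0.0025+0.0003i)  (-0.0353-0.5435i)·(+0.4366+0.0724i)
Y_4^3(R⁻¹ n̂) = +0.072683-0.377950i

Re=0.0727 Im=-0.3780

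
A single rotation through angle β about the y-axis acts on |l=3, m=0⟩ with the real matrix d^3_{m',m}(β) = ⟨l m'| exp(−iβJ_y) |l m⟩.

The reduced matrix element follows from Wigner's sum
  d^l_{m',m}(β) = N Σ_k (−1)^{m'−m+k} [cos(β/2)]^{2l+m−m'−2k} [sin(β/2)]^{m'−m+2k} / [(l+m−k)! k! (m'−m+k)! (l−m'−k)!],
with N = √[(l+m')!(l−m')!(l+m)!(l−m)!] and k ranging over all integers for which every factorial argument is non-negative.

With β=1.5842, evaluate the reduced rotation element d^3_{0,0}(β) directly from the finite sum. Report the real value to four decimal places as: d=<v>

d^3_{0,0}(β=1.5842) via Wigner's sum:
With c≡cos(β/2)=0.702352 and s≡sin(β/2)=0.711830, N=[6·6·6·6]^{1/2}=36.000000
k: max(0,(0)−(0))=0 … min(3+(0),3−(0))=3
  k=0: (−1)^0·36.0000/(36)·0.7024^6·0.7118^0 = +0.120041
  k=1: (−1)^1·36.0000/(4)·0.7024^4·0.7118^2 = -1.109722
  k=2: (−1)^2·36.0000/(4)·0.7024^2·0.7118^4 = +1.139874
  k=3: (−1)^3·36.0000/(36)·0.7024^0·0.7118^6 = -0.130094
d^3_{0,0}(1.5842) = +0.120041 -1.109722 +1.139874 -0.130094 = +0.020099

d=0.0201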